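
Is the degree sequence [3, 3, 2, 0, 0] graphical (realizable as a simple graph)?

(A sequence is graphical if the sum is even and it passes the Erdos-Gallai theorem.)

Sum of degrees = 8. Sum is even but fails Erdos-Gallai. The sequence is NOT graphical.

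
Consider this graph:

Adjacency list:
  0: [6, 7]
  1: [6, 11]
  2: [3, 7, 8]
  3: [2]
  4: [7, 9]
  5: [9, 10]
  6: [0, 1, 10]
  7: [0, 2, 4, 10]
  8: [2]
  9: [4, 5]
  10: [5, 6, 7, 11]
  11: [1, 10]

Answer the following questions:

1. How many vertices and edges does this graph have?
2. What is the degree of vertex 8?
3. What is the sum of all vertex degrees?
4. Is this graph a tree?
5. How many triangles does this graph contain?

Count: 12 vertices, 14 edges.
Vertex 8 has neighbors [2], degree = 1.
Handshaking lemma: 2 * 14 = 28.
A tree on 12 vertices has 11 edges. This graph has 14 edges (3 extra). Not a tree.
Number of triangles = 0.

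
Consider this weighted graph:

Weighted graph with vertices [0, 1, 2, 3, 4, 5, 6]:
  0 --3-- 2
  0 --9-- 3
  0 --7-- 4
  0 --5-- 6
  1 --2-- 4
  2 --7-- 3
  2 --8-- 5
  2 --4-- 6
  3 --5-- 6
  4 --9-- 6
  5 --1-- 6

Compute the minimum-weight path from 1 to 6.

Using Dijkstra's algorithm from vertex 1:
Shortest path: 1 -> 4 -> 6
Total weight: 2 + 9 = 11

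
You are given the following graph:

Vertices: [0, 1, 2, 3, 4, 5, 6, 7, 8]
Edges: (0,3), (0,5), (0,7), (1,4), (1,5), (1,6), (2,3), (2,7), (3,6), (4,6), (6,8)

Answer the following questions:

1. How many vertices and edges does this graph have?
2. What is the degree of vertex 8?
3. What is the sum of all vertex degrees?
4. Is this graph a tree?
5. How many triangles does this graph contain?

Count: 9 vertices, 11 edges.
Vertex 8 has neighbors [6], degree = 1.
Handshaking lemma: 2 * 11 = 22.
A tree on 9 vertices has 8 edges. This graph has 11 edges (3 extra). Not a tree.
Number of triangles = 1.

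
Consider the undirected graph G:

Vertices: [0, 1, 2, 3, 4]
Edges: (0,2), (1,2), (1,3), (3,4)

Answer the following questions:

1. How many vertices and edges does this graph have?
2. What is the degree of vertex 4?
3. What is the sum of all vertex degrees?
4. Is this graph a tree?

Count: 5 vertices, 4 edges.
Vertex 4 has neighbors [3], degree = 1.
Handshaking lemma: 2 * 4 = 8.
A graph is a tree iff it is connected and has exactly n-1 edges. This graph is connected (all 5 vertices in one component) and has 5-1 = 4 edges. It is a tree.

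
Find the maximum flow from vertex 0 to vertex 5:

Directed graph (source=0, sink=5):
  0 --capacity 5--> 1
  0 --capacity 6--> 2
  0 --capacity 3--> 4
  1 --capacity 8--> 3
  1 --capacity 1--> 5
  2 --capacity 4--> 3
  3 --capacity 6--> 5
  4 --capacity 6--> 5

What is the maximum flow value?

Computing max flow:
  Flow on (0->1): 3/5
  Flow on (0->2): 4/6
  Flow on (0->4): 3/3
  Flow on (1->3): 2/8
  Flow on (1->5): 1/1
  Flow on (2->3): 4/4
  Flow on (3->5): 6/6
  Flow on (4->5): 3/6
Maximum flow = 10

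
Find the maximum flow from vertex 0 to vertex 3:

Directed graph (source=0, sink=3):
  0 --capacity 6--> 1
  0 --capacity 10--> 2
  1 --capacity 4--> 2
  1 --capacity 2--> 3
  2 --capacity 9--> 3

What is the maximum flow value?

Computing max flow:
  Flow on (0->1): 6/6
  Flow on (0->2): 5/10
  Flow on (1->2): 4/4
  Flow on (1->3): 2/2
  Flow on (2->3): 9/9
Maximum flow = 11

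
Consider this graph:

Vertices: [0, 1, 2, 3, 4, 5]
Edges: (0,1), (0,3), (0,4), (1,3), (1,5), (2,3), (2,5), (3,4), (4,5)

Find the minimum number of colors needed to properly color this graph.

The graph has a maximum clique of size 3 (lower bound on chromatic number).
A valid 3-coloring: {0: 1, 1: 2, 2: 1, 3: 0, 4: 2, 5: 0}.
Chromatic number = 3.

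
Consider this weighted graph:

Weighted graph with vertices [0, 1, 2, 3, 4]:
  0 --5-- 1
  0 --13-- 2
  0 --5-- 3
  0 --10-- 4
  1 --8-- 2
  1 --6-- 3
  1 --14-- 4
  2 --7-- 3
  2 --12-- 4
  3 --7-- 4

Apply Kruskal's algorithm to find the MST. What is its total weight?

Applying Kruskal's algorithm (sort edges by weight, add if no cycle):
  Add (0,1) w=5
  Add (0,3) w=5
  Skip (1,3) w=6 (creates cycle)
  Add (2,3) w=7
  Add (3,4) w=7
  Skip (1,2) w=8 (creates cycle)
  Skip (0,4) w=10 (creates cycle)
  Skip (2,4) w=12 (creates cycle)
  Skip (0,2) w=13 (creates cycle)
  Skip (1,4) w=14 (creates cycle)
MST weight = 24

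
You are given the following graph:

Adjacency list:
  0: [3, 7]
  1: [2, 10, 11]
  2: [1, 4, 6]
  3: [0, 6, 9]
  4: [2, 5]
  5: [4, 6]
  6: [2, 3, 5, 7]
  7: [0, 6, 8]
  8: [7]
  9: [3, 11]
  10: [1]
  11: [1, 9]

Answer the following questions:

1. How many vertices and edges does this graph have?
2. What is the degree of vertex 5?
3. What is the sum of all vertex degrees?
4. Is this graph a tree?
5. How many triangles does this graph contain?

Count: 12 vertices, 14 edges.
Vertex 5 has neighbors [4, 6], degree = 2.
Handshaking lemma: 2 * 14 = 28.
A tree on 12 vertices has 11 edges. This graph has 14 edges (3 extra). Not a tree.
Number of triangles = 0.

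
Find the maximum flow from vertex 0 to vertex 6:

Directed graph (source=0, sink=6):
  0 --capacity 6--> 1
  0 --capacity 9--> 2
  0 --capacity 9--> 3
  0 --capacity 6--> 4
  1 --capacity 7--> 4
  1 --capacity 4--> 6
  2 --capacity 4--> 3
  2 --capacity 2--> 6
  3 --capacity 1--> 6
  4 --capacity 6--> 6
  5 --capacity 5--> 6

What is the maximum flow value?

Computing max flow:
  Flow on (0->1): 6/6
  Flow on (0->2): 3/9
  Flow on (0->4): 4/6
  Flow on (1->4): 2/7
  Flow on (1->6): 4/4
  Flow on (2->3): 1/4
  Flow on (2->6): 2/2
  Flow on (3->6): 1/1
  Flow on (4->6): 6/6
Maximum flow = 13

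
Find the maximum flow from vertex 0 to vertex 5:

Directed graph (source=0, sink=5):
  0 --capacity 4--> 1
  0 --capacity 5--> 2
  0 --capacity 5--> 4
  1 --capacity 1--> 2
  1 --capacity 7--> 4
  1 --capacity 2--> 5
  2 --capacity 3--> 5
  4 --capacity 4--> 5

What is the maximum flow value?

Computing max flow:
  Flow on (0->1): 2/4
  Flow on (0->2): 3/5
  Flow on (0->4): 4/5
  Flow on (1->5): 2/2
  Flow on (2->5): 3/3
  Flow on (4->5): 4/4
Maximum flow = 9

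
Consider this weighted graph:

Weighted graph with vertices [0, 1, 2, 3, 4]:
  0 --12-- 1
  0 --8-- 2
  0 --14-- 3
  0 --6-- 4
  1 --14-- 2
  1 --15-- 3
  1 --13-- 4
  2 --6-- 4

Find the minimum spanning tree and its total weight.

Applying Kruskal's algorithm (sort edges by weight, add if no cycle):
  Add (0,4) w=6
  Add (2,4) w=6
  Skip (0,2) w=8 (creates cycle)
  Add (0,1) w=12
  Skip (1,4) w=13 (creates cycle)
  Add (0,3) w=14
  Skip (1,2) w=14 (creates cycle)
  Skip (1,3) w=15 (creates cycle)
MST weight = 38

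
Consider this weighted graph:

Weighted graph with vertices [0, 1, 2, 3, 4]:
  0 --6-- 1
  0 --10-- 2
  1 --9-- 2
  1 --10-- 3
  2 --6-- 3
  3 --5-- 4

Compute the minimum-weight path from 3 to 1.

Using Dijkstra's algorithm from vertex 3:
Shortest path: 3 -> 1
Total weight: 10 = 10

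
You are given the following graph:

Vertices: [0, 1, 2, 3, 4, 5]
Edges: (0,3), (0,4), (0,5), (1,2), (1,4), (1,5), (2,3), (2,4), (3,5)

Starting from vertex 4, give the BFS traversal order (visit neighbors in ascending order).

BFS from vertex 4 (neighbors processed in ascending order):
Visit order: 4, 0, 1, 2, 3, 5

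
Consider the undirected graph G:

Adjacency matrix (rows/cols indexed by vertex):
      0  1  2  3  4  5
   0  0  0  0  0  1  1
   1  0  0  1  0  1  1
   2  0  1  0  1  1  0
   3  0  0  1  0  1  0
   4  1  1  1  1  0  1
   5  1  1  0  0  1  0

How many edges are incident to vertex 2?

Vertex 2 has neighbors [1, 3, 4], so deg(2) = 3.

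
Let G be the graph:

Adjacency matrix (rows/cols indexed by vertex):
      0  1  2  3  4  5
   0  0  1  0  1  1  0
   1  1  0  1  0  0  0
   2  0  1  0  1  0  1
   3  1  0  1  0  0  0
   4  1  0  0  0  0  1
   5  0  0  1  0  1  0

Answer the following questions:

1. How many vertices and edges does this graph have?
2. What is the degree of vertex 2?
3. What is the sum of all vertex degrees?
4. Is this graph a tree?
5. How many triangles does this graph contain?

Count: 6 vertices, 7 edges.
Vertex 2 has neighbors [1, 3, 5], degree = 3.
Handshaking lemma: 2 * 7 = 14.
A tree on 6 vertices has 5 edges. This graph has 7 edges (2 extra). Not a tree.
Number of triangles = 0.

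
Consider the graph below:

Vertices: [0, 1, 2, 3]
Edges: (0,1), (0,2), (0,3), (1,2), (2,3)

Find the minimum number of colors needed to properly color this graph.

The graph has a maximum clique of size 3 (lower bound on chromatic number).
A valid 3-coloring: {0: 0, 1: 2, 2: 1, 3: 2}.
Chromatic number = 3.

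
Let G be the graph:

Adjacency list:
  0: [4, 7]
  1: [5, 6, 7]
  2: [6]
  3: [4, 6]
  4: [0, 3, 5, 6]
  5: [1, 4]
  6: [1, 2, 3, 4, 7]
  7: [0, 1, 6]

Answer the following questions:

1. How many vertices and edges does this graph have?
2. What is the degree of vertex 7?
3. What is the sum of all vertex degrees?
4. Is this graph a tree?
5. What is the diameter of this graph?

Count: 8 vertices, 11 edges.
Vertex 7 has neighbors [0, 1, 6], degree = 3.
Handshaking lemma: 2 * 11 = 22.
A tree on 8 vertices has 7 edges. This graph has 11 edges (4 extra). Not a tree.
Diameter (longest shortest path) = 3.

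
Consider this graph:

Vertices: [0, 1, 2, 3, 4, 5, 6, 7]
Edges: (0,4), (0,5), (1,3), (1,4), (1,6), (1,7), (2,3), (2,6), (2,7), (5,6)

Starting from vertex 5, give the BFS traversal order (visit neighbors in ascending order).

BFS from vertex 5 (neighbors processed in ascending order):
Visit order: 5, 0, 6, 4, 1, 2, 3, 7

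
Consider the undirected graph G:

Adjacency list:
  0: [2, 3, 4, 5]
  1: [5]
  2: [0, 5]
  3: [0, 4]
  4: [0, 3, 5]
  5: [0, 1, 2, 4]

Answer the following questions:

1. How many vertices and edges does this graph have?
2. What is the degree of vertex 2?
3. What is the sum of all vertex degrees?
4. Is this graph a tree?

Count: 6 vertices, 8 edges.
Vertex 2 has neighbors [0, 5], degree = 2.
Handshaking lemma: 2 * 8 = 16.
A tree on 6 vertices has 5 edges. This graph has 8 edges (3 extra). Not a tree.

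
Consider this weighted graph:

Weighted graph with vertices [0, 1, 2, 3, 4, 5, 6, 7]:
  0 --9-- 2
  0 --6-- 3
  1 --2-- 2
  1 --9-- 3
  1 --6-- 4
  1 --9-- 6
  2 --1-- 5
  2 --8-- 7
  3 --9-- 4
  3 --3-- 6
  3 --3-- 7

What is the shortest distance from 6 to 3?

Using Dijkstra's algorithm from vertex 6:
Shortest path: 6 -> 3
Total weight: 3 = 3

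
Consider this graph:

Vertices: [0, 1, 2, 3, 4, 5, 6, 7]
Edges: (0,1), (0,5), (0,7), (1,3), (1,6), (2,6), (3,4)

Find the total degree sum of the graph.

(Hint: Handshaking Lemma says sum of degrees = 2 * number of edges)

Count edges: 7 edges.
By Handshaking Lemma: sum of degrees = 2 * 7 = 14.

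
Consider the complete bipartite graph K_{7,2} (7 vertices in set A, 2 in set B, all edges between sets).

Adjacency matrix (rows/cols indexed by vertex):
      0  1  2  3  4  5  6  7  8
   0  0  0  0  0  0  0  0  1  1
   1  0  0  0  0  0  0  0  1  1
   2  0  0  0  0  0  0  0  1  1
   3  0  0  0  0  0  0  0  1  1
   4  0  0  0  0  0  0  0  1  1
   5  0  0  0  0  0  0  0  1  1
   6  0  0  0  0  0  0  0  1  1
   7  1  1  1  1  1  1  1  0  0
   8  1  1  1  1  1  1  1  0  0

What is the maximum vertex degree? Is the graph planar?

Set-A vertices have degree 2; set-B vertices have degree 7. Maximum degree = max(7,2) = 7.
min(7,2) <= 2, so K_{7,2} avoids a K_{3,3} subdivision and is planar.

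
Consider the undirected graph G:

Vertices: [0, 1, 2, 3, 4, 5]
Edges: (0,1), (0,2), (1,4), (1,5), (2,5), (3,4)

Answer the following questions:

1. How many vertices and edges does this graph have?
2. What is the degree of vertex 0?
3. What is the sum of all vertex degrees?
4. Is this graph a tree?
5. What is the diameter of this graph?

Count: 6 vertices, 6 edges.
Vertex 0 has neighbors [1, 2], degree = 2.
Handshaking lemma: 2 * 6 = 12.
A tree on 6 vertices has 5 edges. This graph has 6 edges (1 extra). Not a tree.
Diameter (longest shortest path) = 4.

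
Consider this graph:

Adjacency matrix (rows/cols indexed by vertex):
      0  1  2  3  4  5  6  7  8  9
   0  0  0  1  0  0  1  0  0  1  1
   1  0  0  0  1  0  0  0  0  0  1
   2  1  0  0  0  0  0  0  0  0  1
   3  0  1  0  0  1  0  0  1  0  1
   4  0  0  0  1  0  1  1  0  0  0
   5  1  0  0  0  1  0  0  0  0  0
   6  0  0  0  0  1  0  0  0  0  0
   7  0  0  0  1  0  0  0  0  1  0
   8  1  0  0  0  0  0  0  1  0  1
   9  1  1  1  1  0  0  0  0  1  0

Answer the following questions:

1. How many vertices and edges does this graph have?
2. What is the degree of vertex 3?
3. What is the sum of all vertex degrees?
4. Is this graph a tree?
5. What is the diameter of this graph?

Count: 10 vertices, 14 edges.
Vertex 3 has neighbors [1, 4, 7, 9], degree = 4.
Handshaking lemma: 2 * 14 = 28.
A tree on 10 vertices has 9 edges. This graph has 14 edges (5 extra). Not a tree.
Diameter (longest shortest path) = 4.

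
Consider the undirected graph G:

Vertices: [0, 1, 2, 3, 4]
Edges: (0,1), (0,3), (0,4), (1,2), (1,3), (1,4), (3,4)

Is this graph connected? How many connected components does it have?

Checking connectivity: the graph has 1 connected component(s).
All vertices are reachable from each other. The graph IS connected.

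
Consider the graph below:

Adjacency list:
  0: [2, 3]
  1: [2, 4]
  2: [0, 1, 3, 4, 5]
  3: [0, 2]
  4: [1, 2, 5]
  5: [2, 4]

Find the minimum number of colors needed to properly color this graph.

The graph has a maximum clique of size 3 (lower bound on chromatic number).
A valid 3-coloring: {0: 1, 1: 2, 2: 0, 3: 2, 4: 1, 5: 2}.
Chromatic number = 3.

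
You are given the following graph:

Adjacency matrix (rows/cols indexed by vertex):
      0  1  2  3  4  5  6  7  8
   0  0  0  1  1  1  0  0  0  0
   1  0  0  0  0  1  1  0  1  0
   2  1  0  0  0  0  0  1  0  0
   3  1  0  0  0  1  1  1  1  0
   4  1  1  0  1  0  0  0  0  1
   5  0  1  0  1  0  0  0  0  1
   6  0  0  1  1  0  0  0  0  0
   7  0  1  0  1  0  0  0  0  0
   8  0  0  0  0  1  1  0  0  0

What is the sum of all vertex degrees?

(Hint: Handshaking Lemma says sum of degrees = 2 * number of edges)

Count edges: 13 edges.
By Handshaking Lemma: sum of degrees = 2 * 13 = 26.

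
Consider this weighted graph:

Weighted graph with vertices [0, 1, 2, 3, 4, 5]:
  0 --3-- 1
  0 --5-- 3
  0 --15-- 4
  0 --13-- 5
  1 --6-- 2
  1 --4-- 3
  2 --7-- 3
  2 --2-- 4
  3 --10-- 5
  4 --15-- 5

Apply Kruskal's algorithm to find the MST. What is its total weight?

Applying Kruskal's algorithm (sort edges by weight, add if no cycle):
  Add (2,4) w=2
  Add (0,1) w=3
  Add (1,3) w=4
  Skip (0,3) w=5 (creates cycle)
  Add (1,2) w=6
  Skip (2,3) w=7 (creates cycle)
  Add (3,5) w=10
  Skip (0,5) w=13 (creates cycle)
  Skip (0,4) w=15 (creates cycle)
  Skip (4,5) w=15 (creates cycle)
MST weight = 25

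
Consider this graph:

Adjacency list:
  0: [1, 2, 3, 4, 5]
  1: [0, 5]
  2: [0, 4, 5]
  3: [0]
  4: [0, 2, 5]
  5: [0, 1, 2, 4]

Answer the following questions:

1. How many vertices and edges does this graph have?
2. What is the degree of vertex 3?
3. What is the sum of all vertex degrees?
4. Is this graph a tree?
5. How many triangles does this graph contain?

Count: 6 vertices, 9 edges.
Vertex 3 has neighbors [0], degree = 1.
Handshaking lemma: 2 * 9 = 18.
A tree on 6 vertices has 5 edges. This graph has 9 edges (4 extra). Not a tree.
Number of triangles = 5.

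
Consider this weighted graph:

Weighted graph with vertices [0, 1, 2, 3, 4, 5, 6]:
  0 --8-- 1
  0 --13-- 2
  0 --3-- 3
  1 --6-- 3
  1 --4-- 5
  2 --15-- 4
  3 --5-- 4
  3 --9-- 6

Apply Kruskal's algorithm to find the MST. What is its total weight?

Applying Kruskal's algorithm (sort edges by weight, add if no cycle):
  Add (0,3) w=3
  Add (1,5) w=4
  Add (3,4) w=5
  Add (1,3) w=6
  Skip (0,1) w=8 (creates cycle)
  Add (3,6) w=9
  Add (0,2) w=13
  Skip (2,4) w=15 (creates cycle)
MST weight = 40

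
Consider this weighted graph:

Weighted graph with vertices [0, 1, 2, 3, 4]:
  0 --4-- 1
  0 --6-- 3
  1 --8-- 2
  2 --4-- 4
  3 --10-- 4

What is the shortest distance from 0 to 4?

Using Dijkstra's algorithm from vertex 0:
Shortest path: 0 -> 3 -> 4
Total weight: 6 + 10 = 16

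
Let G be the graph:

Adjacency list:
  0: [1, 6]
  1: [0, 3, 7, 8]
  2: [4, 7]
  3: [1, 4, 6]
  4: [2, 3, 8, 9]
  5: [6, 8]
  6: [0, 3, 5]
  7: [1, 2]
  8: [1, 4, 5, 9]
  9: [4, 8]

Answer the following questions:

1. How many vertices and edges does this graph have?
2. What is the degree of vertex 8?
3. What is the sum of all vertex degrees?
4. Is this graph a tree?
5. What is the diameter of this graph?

Count: 10 vertices, 14 edges.
Vertex 8 has neighbors [1, 4, 5, 9], degree = 4.
Handshaking lemma: 2 * 14 = 28.
A tree on 10 vertices has 9 edges. This graph has 14 edges (5 extra). Not a tree.
Diameter (longest shortest path) = 3.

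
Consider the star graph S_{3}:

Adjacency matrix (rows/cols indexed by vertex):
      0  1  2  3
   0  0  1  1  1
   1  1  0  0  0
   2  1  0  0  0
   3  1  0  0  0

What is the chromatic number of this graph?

S_{3} has one hub adjacent to 3 leaves; leaves are pairwise non-adjacent.
Color the hub 0 and every leaf 1.
Chromatic number = 2.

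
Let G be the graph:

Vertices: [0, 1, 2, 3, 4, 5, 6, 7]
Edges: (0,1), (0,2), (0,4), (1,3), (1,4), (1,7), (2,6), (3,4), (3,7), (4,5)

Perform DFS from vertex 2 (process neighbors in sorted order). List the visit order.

DFS from vertex 2 (neighbors processed in ascending order):
Visit order: 2, 0, 1, 3, 4, 5, 7, 6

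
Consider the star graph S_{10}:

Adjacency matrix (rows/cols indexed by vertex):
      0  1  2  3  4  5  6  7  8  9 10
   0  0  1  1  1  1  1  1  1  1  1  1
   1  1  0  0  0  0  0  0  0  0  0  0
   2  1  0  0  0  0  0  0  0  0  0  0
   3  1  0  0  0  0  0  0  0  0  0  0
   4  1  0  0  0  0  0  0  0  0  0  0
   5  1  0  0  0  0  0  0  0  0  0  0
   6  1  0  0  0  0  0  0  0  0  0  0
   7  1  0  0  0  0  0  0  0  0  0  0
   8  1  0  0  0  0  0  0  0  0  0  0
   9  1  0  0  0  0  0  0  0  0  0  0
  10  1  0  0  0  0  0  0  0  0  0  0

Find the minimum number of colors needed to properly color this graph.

S_{10} has one hub adjacent to 10 leaves; leaves are pairwise non-adjacent.
Color the hub 0 and every leaf 1.
Chromatic number = 2.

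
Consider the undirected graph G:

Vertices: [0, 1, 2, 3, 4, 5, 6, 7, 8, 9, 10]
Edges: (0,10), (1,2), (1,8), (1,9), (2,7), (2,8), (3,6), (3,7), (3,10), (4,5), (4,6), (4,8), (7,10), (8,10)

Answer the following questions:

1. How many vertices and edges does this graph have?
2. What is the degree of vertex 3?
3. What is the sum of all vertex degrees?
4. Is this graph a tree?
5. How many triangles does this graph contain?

Count: 11 vertices, 14 edges.
Vertex 3 has neighbors [6, 7, 10], degree = 3.
Handshaking lemma: 2 * 14 = 28.
A tree on 11 vertices has 10 edges. This graph has 14 edges (4 extra). Not a tree.
Number of triangles = 2.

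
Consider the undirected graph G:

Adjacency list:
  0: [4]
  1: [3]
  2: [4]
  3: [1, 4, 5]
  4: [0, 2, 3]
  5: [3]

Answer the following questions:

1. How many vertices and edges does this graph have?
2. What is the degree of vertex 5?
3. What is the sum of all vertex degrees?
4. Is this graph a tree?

Count: 6 vertices, 5 edges.
Vertex 5 has neighbors [3], degree = 1.
Handshaking lemma: 2 * 5 = 10.
A graph is a tree iff it is connected and has exactly n-1 edges. This graph is connected (all 6 vertices in one component) and has 6-1 = 5 edges. It is a tree.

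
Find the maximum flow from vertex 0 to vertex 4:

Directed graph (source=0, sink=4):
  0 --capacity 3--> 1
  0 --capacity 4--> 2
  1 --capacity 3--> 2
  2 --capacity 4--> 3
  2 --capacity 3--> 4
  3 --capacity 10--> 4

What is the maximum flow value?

Computing max flow:
  Flow on (0->1): 3/3
  Flow on (0->2): 4/4
  Flow on (1->2): 3/3
  Flow on (2->3): 4/4
  Flow on (2->4): 3/3
  Flow on (3->4): 4/10
Maximum flow = 7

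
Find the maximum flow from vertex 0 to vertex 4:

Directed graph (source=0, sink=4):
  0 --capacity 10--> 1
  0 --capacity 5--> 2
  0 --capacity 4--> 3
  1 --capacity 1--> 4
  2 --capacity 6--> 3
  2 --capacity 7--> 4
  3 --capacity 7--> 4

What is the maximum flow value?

Computing max flow:
  Flow on (0->1): 1/10
  Flow on (0->2): 5/5
  Flow on (0->3): 4/4
  Flow on (1->4): 1/1
  Flow on (2->4): 5/7
  Flow on (3->4): 4/7
Maximum flow = 10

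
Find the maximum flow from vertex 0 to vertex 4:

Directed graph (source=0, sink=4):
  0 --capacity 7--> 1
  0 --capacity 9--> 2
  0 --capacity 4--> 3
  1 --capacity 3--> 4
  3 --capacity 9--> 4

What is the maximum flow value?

Computing max flow:
  Flow on (0->1): 3/7
  Flow on (0->3): 4/4
  Flow on (1->4): 3/3
  Flow on (3->4): 4/9
Maximum flow = 7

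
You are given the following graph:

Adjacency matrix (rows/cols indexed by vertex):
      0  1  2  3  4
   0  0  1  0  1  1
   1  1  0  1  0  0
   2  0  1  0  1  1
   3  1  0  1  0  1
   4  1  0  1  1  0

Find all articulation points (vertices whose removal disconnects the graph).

No articulation points. The graph is biconnected.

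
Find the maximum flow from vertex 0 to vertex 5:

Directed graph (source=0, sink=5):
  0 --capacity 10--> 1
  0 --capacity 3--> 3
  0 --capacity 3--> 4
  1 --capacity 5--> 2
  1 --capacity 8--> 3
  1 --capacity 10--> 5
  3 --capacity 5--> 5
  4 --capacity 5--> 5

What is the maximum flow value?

Computing max flow:
  Flow on (0->1): 10/10
  Flow on (0->3): 3/3
  Flow on (0->4): 3/3
  Flow on (1->5): 10/10
  Flow on (3->5): 3/5
  Flow on (4->5): 3/5
Maximum flow = 16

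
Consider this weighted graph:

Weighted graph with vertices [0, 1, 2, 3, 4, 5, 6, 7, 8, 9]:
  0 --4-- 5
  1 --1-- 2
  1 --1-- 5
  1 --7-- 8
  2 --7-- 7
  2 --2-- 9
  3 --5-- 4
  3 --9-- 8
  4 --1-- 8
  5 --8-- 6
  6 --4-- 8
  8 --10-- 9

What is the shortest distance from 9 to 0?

Using Dijkstra's algorithm from vertex 9:
Shortest path: 9 -> 2 -> 1 -> 5 -> 0
Total weight: 2 + 1 + 1 + 4 = 8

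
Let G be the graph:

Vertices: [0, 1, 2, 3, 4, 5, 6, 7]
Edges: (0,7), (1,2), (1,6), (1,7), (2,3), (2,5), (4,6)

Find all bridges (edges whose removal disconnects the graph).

A bridge is an edge whose removal increases the number of connected components.
Bridges found: (0,7), (1,2), (1,6), (1,7), (2,3), (2,5), (4,6)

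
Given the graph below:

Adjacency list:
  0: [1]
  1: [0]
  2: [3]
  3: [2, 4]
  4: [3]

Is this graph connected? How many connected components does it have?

Checking connectivity: the graph has 2 connected component(s).
Components: [[0, 1], [2, 3, 4]]. The graph is NOT connected.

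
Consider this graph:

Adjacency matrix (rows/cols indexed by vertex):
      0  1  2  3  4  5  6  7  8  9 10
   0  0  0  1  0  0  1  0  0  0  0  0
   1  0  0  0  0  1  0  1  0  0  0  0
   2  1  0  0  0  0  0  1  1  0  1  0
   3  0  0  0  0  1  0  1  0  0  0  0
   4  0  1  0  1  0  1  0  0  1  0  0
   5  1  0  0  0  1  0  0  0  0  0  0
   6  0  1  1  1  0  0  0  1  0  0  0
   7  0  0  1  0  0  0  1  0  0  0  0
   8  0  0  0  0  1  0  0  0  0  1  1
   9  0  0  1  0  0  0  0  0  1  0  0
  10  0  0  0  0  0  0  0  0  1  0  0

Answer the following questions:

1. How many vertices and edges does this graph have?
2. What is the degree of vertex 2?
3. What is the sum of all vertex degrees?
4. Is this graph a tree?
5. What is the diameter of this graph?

Count: 11 vertices, 14 edges.
Vertex 2 has neighbors [0, 6, 7, 9], degree = 4.
Handshaking lemma: 2 * 14 = 28.
A tree on 11 vertices has 10 edges. This graph has 14 edges (4 extra). Not a tree.
Diameter (longest shortest path) = 4.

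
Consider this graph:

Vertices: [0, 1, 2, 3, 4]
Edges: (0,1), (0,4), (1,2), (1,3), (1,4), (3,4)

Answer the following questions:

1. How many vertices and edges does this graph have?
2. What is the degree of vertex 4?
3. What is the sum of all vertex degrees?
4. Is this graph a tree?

Count: 5 vertices, 6 edges.
Vertex 4 has neighbors [0, 1, 3], degree = 3.
Handshaking lemma: 2 * 6 = 12.
A tree on 5 vertices has 4 edges. This graph has 6 edges (2 extra). Not a tree.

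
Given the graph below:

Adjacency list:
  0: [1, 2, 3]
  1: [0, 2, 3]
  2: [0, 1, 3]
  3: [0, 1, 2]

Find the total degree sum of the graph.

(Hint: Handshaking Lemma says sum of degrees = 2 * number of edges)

Count edges: 6 edges.
By Handshaking Lemma: sum of degrees = 2 * 6 = 12.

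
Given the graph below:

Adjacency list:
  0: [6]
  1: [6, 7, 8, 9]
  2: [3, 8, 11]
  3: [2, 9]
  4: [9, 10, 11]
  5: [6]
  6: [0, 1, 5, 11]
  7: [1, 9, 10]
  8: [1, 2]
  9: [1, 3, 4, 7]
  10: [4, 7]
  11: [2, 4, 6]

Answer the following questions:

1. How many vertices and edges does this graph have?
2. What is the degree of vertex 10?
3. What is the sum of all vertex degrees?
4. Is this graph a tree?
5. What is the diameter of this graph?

Count: 12 vertices, 16 edges.
Vertex 10 has neighbors [4, 7], degree = 2.
Handshaking lemma: 2 * 16 = 32.
A tree on 12 vertices has 11 edges. This graph has 16 edges (5 extra). Not a tree.
Diameter (longest shortest path) = 4.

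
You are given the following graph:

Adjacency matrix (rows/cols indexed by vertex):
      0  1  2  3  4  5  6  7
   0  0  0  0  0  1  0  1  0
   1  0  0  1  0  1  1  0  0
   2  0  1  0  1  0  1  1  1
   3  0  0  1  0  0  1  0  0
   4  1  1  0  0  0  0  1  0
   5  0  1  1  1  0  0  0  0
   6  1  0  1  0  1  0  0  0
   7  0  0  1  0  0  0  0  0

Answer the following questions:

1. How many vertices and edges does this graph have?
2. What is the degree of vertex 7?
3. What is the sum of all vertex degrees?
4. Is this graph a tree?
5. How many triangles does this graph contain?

Count: 8 vertices, 11 edges.
Vertex 7 has neighbors [2], degree = 1.
Handshaking lemma: 2 * 11 = 22.
A tree on 8 vertices has 7 edges. This graph has 11 edges (4 extra). Not a tree.
Number of triangles = 3.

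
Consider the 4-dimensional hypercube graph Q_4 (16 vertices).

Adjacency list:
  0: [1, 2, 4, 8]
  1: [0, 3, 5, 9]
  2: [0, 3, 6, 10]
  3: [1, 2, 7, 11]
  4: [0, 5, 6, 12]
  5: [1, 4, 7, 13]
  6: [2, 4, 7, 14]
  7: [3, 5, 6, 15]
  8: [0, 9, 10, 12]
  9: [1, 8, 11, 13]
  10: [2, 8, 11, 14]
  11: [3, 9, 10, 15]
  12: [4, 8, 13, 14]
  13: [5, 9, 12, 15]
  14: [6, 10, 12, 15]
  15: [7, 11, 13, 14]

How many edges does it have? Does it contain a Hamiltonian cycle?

Q_4 has 16 * 4 / 2 = 32 edges.
Q_4 (d >= 2) always has a Hamiltonian cycle: a 4-bit cyclic Gray code visits every vertex exactly once and returns to the start.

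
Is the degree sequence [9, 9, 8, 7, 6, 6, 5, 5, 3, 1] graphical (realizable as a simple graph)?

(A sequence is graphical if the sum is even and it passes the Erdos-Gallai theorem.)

Sum of degrees = 59. Sum is odd, so the sequence is NOT graphical.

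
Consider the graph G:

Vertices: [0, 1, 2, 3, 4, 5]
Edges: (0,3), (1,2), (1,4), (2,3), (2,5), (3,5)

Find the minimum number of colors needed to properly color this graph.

The graph has a maximum clique of size 3 (lower bound on chromatic number).
A valid 3-coloring: {0: 0, 1: 1, 2: 0, 3: 1, 4: 0, 5: 2}.
Chromatic number = 3.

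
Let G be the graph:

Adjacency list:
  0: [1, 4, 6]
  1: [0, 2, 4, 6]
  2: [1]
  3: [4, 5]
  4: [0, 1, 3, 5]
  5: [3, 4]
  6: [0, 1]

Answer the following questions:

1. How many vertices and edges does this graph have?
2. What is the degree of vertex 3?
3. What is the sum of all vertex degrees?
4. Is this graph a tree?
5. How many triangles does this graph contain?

Count: 7 vertices, 9 edges.
Vertex 3 has neighbors [4, 5], degree = 2.
Handshaking lemma: 2 * 9 = 18.
A tree on 7 vertices has 6 edges. This graph has 9 edges (3 extra). Not a tree.
Number of triangles = 3.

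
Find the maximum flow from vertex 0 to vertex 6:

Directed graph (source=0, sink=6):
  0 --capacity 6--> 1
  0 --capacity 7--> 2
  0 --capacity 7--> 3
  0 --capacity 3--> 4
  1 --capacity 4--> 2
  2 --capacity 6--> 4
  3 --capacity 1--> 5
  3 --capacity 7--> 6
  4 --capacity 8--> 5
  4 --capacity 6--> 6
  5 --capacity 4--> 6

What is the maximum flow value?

Computing max flow:
  Flow on (0->1): 4/6
  Flow on (0->2): 2/7
  Flow on (0->3): 7/7
  Flow on (0->4): 3/3
  Flow on (1->2): 4/4
  Flow on (2->4): 6/6
  Flow on (3->6): 7/7
  Flow on (4->5): 3/8
  Flow on (4->6): 6/6
  Flow on (5->6): 3/4
Maximum flow = 16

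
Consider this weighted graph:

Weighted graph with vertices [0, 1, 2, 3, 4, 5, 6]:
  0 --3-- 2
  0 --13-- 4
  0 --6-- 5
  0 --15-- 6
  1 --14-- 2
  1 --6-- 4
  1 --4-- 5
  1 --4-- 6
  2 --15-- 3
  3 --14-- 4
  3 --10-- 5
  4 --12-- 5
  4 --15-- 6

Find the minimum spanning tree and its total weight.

Applying Kruskal's algorithm (sort edges by weight, add if no cycle):
  Add (0,2) w=3
  Add (1,6) w=4
  Add (1,5) w=4
  Add (0,5) w=6
  Add (1,4) w=6
  Add (3,5) w=10
  Skip (4,5) w=12 (creates cycle)
  Skip (0,4) w=13 (creates cycle)
  Skip (1,2) w=14 (creates cycle)
  Skip (3,4) w=14 (creates cycle)
  Skip (0,6) w=15 (creates cycle)
  Skip (2,3) w=15 (creates cycle)
  Skip (4,6) w=15 (creates cycle)
MST weight = 33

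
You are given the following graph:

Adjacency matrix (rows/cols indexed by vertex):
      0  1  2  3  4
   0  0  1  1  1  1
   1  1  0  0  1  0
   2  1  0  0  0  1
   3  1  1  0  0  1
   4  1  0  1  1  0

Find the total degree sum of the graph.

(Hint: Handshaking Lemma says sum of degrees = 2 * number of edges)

Count edges: 7 edges.
By Handshaking Lemma: sum of degrees = 2 * 7 = 14.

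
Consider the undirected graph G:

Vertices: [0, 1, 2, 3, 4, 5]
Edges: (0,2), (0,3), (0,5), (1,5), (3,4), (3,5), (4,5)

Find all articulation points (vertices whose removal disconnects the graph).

An articulation point is a vertex whose removal disconnects the graph.
Articulation points: [0, 5]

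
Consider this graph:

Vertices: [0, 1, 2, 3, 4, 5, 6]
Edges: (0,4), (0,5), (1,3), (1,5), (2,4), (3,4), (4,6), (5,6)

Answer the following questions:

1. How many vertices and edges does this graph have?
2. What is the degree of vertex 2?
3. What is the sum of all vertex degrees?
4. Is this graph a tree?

Count: 7 vertices, 8 edges.
Vertex 2 has neighbors [4], degree = 1.
Handshaking lemma: 2 * 8 = 16.
A tree on 7 vertices has 6 edges. This graph has 8 edges (2 extra). Not a tree.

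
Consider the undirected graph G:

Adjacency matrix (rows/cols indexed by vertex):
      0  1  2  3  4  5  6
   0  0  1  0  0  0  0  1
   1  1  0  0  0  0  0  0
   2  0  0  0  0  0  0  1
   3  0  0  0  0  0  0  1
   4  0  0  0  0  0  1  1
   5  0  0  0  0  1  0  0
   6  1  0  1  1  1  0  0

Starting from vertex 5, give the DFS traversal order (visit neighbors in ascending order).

DFS from vertex 5 (neighbors processed in ascending order):
Visit order: 5, 4, 6, 0, 1, 2, 3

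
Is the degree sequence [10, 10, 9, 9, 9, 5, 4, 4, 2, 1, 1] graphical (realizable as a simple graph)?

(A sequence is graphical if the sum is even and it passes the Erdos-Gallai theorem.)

Sum of degrees = 64. Sum is even but fails Erdos-Gallai. The sequence is NOT graphical.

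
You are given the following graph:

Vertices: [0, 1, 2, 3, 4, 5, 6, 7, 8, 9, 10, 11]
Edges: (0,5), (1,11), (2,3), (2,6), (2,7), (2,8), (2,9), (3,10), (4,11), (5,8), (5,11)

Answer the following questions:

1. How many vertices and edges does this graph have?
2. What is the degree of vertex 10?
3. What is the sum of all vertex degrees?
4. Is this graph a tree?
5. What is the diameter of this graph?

Count: 12 vertices, 11 edges.
Vertex 10 has neighbors [3], degree = 1.
Handshaking lemma: 2 * 11 = 22.
A graph is a tree iff it is connected and has exactly n-1 edges. This graph is connected (all 12 vertices in one component) and has 12-1 = 11 edges. It is a tree.
Diameter (longest shortest path) = 6.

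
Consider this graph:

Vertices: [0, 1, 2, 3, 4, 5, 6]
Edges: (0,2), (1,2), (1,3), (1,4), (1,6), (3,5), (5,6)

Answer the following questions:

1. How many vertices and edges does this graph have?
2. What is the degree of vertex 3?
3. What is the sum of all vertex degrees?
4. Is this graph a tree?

Count: 7 vertices, 7 edges.
Vertex 3 has neighbors [1, 5], degree = 2.
Handshaking lemma: 2 * 7 = 14.
A tree on 7 vertices has 6 edges. This graph has 7 edges (1 extra). Not a tree.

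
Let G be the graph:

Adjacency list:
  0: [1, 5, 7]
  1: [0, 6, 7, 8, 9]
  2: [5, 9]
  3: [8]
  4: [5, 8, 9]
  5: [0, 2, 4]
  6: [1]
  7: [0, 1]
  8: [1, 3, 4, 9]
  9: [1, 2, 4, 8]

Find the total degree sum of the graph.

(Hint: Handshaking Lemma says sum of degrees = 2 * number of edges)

Count edges: 14 edges.
By Handshaking Lemma: sum of degrees = 2 * 14 = 28.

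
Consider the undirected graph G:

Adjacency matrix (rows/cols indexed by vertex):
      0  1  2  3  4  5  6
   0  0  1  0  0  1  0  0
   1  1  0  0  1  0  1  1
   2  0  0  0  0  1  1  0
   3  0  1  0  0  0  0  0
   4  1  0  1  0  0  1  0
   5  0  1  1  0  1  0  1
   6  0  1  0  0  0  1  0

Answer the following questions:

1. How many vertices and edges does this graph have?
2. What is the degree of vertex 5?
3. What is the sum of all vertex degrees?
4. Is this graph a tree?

Count: 7 vertices, 9 edges.
Vertex 5 has neighbors [1, 2, 4, 6], degree = 4.
Handshaking lemma: 2 * 9 = 18.
A tree on 7 vertices has 6 edges. This graph has 9 edges (3 extra). Not a tree.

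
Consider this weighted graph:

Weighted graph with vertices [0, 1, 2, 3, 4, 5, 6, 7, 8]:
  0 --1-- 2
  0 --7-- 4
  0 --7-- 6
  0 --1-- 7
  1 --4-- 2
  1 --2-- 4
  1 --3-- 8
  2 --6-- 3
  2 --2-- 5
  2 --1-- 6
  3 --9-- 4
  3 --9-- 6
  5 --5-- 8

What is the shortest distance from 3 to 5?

Using Dijkstra's algorithm from vertex 3:
Shortest path: 3 -> 2 -> 5
Total weight: 6 + 2 = 8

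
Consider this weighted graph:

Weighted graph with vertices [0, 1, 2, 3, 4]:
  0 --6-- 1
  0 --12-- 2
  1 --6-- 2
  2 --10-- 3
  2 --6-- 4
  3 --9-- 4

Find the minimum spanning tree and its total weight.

Applying Kruskal's algorithm (sort edges by weight, add if no cycle):
  Add (0,1) w=6
  Add (1,2) w=6
  Add (2,4) w=6
  Add (3,4) w=9
  Skip (2,3) w=10 (creates cycle)
  Skip (0,2) w=12 (creates cycle)
MST weight = 27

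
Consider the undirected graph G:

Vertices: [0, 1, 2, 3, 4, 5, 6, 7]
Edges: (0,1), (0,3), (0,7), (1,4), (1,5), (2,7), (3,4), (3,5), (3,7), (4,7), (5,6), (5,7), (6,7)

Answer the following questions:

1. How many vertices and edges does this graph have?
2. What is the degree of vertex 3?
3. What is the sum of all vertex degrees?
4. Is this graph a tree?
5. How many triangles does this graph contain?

Count: 8 vertices, 13 edges.
Vertex 3 has neighbors [0, 4, 5, 7], degree = 4.
Handshaking lemma: 2 * 13 = 26.
A tree on 8 vertices has 7 edges. This graph has 13 edges (6 extra). Not a tree.
Number of triangles = 4.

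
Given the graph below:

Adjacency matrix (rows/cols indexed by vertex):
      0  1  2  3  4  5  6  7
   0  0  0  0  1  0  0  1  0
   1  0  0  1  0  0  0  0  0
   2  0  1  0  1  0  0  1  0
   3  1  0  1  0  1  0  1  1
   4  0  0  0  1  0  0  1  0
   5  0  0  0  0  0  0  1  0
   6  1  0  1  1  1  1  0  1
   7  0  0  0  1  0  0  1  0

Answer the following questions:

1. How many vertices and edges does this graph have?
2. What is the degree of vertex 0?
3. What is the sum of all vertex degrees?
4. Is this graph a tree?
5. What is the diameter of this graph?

Count: 8 vertices, 11 edges.
Vertex 0 has neighbors [3, 6], degree = 2.
Handshaking lemma: 2 * 11 = 22.
A tree on 8 vertices has 7 edges. This graph has 11 edges (4 extra). Not a tree.
Diameter (longest shortest path) = 3.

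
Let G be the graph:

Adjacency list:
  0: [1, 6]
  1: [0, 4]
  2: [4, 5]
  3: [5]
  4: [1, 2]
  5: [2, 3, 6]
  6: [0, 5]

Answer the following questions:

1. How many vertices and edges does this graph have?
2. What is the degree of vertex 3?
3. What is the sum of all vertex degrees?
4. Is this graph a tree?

Count: 7 vertices, 7 edges.
Vertex 3 has neighbors [5], degree = 1.
Handshaking lemma: 2 * 7 = 14.
A tree on 7 vertices has 6 edges. This graph has 7 edges (1 extra). Not a tree.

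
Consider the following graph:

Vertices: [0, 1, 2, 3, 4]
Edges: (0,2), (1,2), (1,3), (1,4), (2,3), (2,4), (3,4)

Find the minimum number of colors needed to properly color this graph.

The graph has a maximum clique of size 4 (lower bound on chromatic number).
A valid 4-coloring: {0: 1, 1: 1, 2: 0, 3: 2, 4: 3}.
Chromatic number = 4.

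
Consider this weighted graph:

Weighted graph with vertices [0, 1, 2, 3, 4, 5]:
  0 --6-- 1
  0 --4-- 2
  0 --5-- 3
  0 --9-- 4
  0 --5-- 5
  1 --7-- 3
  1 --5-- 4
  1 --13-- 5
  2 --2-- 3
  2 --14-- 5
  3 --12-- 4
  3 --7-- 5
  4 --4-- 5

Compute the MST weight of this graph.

Applying Kruskal's algorithm (sort edges by weight, add if no cycle):
  Add (2,3) w=2
  Add (0,2) w=4
  Add (4,5) w=4
  Add (0,5) w=5
  Skip (0,3) w=5 (creates cycle)
  Add (1,4) w=5
  Skip (0,1) w=6 (creates cycle)
  Skip (1,3) w=7 (creates cycle)
  Skip (3,5) w=7 (creates cycle)
  Skip (0,4) w=9 (creates cycle)
  Skip (3,4) w=12 (creates cycle)
  Skip (1,5) w=13 (creates cycle)
  Skip (2,5) w=14 (creates cycle)
MST weight = 20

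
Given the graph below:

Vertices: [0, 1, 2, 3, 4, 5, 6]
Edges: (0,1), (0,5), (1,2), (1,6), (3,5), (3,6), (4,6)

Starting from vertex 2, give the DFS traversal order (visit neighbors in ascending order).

DFS from vertex 2 (neighbors processed in ascending order):
Visit order: 2, 1, 0, 5, 3, 6, 4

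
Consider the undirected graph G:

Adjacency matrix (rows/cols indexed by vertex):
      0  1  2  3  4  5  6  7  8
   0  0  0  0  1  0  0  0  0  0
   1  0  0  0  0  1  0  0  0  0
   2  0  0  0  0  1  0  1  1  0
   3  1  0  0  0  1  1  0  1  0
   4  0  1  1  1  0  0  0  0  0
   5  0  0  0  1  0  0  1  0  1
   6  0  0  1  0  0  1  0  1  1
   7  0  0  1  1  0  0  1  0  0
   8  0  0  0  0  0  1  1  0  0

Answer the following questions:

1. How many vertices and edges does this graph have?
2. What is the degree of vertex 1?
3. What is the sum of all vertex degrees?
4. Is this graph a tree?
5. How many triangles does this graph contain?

Count: 9 vertices, 12 edges.
Vertex 1 has neighbors [4], degree = 1.
Handshaking lemma: 2 * 12 = 24.
A tree on 9 vertices has 8 edges. This graph has 12 edges (4 extra). Not a tree.
Number of triangles = 2.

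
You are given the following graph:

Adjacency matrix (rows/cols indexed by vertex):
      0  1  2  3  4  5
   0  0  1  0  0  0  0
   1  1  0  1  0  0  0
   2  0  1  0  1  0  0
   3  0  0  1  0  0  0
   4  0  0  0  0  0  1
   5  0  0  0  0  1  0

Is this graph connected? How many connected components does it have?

Checking connectivity: the graph has 2 connected component(s).
Components: [[0, 1, 2, 3], [4, 5]]. The graph is NOT connected.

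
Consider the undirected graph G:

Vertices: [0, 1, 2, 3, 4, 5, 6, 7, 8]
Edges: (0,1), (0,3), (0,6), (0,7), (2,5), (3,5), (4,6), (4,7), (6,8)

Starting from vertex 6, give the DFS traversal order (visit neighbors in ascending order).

DFS from vertex 6 (neighbors processed in ascending order):
Visit order: 6, 0, 1, 3, 5, 2, 7, 4, 8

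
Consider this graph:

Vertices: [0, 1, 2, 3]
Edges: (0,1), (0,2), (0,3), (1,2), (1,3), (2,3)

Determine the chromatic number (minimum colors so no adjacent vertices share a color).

The graph has a maximum clique of size 4 (lower bound on chromatic number).
A valid 4-coloring: {0: 0, 1: 1, 2: 2, 3: 3}.
Chromatic number = 4.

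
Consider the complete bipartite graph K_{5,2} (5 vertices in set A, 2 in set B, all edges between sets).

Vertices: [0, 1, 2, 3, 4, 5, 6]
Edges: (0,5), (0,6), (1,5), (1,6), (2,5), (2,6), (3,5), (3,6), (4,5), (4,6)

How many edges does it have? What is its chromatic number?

K_{5,2} has 5 * 2 = 10 edges.
Bipartite graphs have chromatic number 2 (color each partition differently).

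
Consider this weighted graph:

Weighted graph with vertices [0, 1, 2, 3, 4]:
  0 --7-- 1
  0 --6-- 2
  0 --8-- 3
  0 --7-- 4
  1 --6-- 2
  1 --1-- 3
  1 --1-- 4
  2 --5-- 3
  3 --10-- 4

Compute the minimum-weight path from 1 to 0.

Using Dijkstra's algorithm from vertex 1:
Shortest path: 1 -> 0
Total weight: 7 = 7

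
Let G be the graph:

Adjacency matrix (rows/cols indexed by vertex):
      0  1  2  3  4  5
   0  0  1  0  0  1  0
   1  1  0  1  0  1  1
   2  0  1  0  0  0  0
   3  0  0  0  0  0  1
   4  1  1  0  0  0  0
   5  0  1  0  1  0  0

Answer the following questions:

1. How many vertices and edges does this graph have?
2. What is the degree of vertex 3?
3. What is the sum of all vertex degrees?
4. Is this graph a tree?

Count: 6 vertices, 6 edges.
Vertex 3 has neighbors [5], degree = 1.
Handshaking lemma: 2 * 6 = 12.
A tree on 6 vertices has 5 edges. This graph has 6 edges (1 extra). Not a tree.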